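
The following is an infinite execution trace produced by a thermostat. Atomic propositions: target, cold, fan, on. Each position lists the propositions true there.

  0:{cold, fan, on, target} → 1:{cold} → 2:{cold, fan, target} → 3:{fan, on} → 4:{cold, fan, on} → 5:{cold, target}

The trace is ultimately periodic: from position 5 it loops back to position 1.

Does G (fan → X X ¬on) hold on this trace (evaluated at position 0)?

No

fan → X X ¬on must hold at every position from 0 onward. It fails at position 2, so G (fan → X X ¬on) is false.
Positions where fan holds: 0, 2, 3, 4.
Check X X ¬on at each: 0→ok, 2→fails, 3→ok, 4→ok.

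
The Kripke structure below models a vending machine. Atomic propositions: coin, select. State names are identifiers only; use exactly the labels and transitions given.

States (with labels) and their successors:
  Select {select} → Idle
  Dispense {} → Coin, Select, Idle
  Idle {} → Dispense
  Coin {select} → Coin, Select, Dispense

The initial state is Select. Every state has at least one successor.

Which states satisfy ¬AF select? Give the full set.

{Dispense, Idle}

States satisfying select: {Select, Coin}.
States satisfying AF select: {Select, Coin}.
States satisfying ¬AF select: {Dispense, Idle}.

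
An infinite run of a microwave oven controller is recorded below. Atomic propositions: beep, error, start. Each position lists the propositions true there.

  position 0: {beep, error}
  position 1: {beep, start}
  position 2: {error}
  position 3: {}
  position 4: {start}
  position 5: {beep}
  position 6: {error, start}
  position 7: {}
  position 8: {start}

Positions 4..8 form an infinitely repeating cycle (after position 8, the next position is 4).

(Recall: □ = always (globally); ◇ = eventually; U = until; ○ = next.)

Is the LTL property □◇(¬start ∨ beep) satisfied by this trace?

Yes

◇(¬start ∨ beep) holds at every position 0..8, and those are all positions ever visited, so □◇(¬start ∨ beep) holds.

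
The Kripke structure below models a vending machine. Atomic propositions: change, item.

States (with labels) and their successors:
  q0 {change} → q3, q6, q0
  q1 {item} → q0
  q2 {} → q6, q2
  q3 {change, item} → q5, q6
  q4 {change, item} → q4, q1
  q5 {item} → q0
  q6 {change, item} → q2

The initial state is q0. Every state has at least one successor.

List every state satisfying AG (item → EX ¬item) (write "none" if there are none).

{q2, q6}

States satisfying item → EX ¬item: {q0, q1, q2, q5, q6}.
States satisfying AG (item → EX ¬item): {q2, q6}.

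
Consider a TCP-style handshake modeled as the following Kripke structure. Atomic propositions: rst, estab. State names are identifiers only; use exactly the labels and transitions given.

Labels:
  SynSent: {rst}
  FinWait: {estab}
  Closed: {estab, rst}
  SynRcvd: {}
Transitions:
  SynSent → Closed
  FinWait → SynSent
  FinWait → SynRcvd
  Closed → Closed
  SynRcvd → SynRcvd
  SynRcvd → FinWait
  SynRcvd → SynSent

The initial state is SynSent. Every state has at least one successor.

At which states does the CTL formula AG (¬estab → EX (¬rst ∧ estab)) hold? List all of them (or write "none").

{Closed}

States satisfying ¬estab → EX (¬rst ∧ estab): {FinWait, Closed, SynRcvd}.
States satisfying AG (¬estab → EX (¬rst ∧ estab)): {Closed}.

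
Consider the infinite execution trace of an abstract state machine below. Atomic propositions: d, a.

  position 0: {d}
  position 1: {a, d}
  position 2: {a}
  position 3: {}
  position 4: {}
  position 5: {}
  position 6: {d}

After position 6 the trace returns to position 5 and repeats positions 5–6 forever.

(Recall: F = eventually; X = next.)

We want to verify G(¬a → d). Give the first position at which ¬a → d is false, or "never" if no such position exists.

3

Check ¬a → d at each position in order: 0 ✓, 1 ✓, 2 ✓.
At position 3 the labels are {}, so ¬a → d is false there. This is the first violation.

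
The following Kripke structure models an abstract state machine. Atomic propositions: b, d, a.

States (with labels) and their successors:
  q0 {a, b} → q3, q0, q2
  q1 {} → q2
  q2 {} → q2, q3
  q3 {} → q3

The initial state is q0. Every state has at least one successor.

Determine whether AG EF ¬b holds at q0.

States satisfying EF ¬b: {q0, q1, q2, q3}.
States satisfying AG EF ¬b: {q0, q1, q2, q3}.
Every state reachable from q0 satisfies EF ¬b.
q0 ∈ Sat(AG EF ¬b).

Holds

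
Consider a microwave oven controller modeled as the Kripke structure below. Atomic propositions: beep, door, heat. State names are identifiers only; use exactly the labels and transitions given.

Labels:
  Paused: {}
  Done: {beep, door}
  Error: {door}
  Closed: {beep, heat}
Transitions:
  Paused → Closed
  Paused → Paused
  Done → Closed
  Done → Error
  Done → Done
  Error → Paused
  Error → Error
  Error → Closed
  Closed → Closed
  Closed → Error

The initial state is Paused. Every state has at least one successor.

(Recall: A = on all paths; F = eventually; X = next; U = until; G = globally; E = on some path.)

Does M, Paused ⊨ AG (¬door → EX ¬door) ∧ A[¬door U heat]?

No

States satisfying ¬door → EX ¬door: {Paused, Done, Error, Closed}.
States satisfying AG (¬door → EX ¬door): {Paused, Done, Error, Closed}.
States satisfying ¬door: {Paused, Closed}.
States satisfying heat: {Closed}.
States satisfying A[¬door U heat]: {Closed}.
States satisfying AG (¬door → EX ¬door) ∧ A[¬door U heat]: {Closed}.
Paused ∉ Sat(AG (¬door → EX ¬door) ∧ A[¬door U heat]).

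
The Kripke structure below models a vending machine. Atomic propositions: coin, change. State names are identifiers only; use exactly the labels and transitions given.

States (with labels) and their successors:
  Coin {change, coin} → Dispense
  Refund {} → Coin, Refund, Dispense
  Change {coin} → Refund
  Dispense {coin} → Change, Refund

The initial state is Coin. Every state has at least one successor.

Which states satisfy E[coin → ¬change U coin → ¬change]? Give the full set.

States satisfying coin → ¬change: {Refund, Change, Dispense}.
States satisfying E[coin → ¬change U coin → ¬change]: {Refund, Change, Dispense}.

{Refund, Change, Dispense}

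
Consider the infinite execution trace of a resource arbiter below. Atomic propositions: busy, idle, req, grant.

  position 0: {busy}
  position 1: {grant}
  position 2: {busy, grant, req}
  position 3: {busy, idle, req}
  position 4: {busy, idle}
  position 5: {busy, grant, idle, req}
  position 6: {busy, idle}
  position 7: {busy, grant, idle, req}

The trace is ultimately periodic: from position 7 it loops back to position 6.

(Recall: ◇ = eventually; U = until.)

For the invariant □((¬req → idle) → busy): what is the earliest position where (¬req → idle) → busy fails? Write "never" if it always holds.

never

(¬req → idle) → busy holds at every position 0..7, and those are all the positions the trace ever visits, so the invariant □((¬req → idle) → busy) is never violated.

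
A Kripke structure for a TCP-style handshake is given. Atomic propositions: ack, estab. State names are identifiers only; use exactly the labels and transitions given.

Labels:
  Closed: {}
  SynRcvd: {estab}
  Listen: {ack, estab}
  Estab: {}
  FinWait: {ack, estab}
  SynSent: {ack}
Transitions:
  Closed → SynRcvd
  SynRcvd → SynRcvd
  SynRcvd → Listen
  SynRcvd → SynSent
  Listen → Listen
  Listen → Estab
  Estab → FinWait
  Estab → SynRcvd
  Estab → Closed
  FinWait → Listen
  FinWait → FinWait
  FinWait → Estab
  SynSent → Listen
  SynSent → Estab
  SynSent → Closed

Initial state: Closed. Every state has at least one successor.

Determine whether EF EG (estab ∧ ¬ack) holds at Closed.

Holds

States satisfying EG (estab ∧ ¬ack): {SynRcvd}.
States satisfying EF EG (estab ∧ ¬ack): {Closed, SynRcvd, Listen, Estab, FinWait, SynSent}.
Some path from Closed reaches a state where EG (estab ∧ ¬ack) holds.
Closed ∈ Sat(EF EG (estab ∧ ¬ack)).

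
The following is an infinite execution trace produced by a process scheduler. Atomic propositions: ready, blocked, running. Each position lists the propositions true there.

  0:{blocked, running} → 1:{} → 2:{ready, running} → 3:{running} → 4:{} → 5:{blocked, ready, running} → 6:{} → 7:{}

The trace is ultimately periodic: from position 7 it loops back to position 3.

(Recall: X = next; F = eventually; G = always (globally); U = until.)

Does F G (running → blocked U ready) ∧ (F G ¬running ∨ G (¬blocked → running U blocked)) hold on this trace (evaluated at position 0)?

G (running → blocked U ready) is false at every position 0..7, so it never becomes true and F G (running → blocked U ready) fails.
At position 0: F G (running → blocked U ready) is false; F G ¬running ∨ G (¬blocked → running U blocked) is false; so F G (running → blocked U ready) ∧ (F G ¬running ∨ G (¬blocked → running U blocked)) is false.

Violated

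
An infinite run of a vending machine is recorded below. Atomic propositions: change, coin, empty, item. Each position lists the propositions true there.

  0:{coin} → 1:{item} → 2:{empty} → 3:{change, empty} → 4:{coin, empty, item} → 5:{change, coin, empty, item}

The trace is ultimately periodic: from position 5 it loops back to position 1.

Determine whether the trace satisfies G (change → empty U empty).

Satisfied

change → empty U empty holds at every position 0..5, and those are all positions ever visited, so G (change → empty U empty) holds.
Positions where change holds: 3, 5.
Check empty U empty at each: 3→ok, 5→ok.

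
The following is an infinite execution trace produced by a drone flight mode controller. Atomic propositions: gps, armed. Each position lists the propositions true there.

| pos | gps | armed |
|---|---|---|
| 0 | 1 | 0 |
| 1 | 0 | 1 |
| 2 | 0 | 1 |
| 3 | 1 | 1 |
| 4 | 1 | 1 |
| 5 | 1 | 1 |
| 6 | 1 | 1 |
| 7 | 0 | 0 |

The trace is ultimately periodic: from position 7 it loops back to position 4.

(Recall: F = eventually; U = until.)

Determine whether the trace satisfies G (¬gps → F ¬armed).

Satisfied

¬gps → F ¬armed holds at every position 0..7, and those are all positions ever visited, so G (¬gps → F ¬armed) holds.
Positions where ¬gps holds: 1, 2, 7.
Check F ¬armed at each: 1→ok, 2→ok, 7→ok.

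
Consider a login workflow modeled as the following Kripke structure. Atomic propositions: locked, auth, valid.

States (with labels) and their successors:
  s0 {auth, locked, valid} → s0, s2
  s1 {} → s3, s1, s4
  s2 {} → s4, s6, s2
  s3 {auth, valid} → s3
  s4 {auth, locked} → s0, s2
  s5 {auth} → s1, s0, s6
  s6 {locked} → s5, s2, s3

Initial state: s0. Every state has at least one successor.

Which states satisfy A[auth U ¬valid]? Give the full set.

States satisfying auth: {s0, s3, s4, s5}.
States satisfying ¬valid: {s1, s2, s4, s5, s6}.
States satisfying A[auth U ¬valid]: {s1, s2, s4, s5, s6}.

{s1, s2, s4, s5, s6}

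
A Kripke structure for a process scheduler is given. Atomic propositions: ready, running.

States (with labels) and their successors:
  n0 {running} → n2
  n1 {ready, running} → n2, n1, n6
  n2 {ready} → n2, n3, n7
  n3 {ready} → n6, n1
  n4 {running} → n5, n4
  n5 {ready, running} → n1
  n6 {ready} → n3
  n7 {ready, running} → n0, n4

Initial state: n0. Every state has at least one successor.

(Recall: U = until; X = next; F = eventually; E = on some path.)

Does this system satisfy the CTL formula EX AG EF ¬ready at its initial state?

Satisfied

States satisfying AG EF ¬ready: {n0, n1, n2, n3, n4, n5, n6, n7}.
States satisfying EX AG EF ¬ready: {n0, n1, n2, n3, n4, n5, n6, n7}.
n0 ∈ Sat(EX AG EF ¬ready).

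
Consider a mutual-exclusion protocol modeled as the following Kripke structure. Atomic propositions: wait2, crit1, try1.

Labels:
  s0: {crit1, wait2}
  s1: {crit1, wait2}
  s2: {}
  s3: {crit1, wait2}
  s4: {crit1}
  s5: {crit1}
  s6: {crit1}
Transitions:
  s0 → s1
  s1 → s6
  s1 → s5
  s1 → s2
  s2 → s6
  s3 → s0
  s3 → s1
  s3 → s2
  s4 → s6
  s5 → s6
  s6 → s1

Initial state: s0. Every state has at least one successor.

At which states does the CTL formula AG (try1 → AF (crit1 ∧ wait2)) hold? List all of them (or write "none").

States satisfying try1 → AF (crit1 ∧ wait2): {s0, s1, s2, s3, s4, s5, s6}.
States satisfying AG (try1 → AF (crit1 ∧ wait2)): {s0, s1, s2, s3, s4, s5, s6}.

{s0, s1, s2, s3, s4, s5, s6}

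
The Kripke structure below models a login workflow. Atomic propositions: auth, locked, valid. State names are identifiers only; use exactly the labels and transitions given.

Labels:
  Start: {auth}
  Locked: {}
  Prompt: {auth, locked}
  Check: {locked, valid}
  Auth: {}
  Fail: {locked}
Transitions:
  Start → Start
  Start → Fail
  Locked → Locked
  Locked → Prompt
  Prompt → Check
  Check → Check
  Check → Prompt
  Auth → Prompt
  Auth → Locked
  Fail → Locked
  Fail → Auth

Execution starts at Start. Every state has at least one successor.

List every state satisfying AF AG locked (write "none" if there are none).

States satisfying AG locked: {Prompt, Check}.
States satisfying AF AG locked: {Prompt, Check}.

{Prompt, Check}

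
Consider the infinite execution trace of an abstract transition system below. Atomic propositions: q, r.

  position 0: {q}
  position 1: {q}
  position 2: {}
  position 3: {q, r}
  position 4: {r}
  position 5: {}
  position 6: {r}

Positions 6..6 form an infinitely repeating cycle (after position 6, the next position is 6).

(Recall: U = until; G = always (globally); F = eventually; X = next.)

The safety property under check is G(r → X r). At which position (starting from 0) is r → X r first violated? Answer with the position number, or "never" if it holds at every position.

Check r → X r at each position in order: 0 ✓, 1 ✓, 2 ✓, 3 ✓.
At position 4 the labels are {r} and the next position 5 has {}, so r → X r is false there. This is the first violation.

4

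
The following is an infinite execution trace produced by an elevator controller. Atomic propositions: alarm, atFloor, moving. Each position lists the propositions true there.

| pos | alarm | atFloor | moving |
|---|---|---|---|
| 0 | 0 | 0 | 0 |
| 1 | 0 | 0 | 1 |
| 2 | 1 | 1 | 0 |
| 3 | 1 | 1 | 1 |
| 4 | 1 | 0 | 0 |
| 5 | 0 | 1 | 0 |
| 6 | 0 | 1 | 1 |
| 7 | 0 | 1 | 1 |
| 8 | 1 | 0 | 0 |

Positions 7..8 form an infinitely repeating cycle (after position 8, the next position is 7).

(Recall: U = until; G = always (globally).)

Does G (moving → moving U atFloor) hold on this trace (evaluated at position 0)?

moving → moving U atFloor holds at every position 0..8, and those are all positions ever visited, so G (moving → moving U atFloor) holds.
Positions where moving holds: 1, 3, 6, 7.
Check moving U atFloor at each: 1→ok, 3→ok, 6→ok, 7→ok.

Holds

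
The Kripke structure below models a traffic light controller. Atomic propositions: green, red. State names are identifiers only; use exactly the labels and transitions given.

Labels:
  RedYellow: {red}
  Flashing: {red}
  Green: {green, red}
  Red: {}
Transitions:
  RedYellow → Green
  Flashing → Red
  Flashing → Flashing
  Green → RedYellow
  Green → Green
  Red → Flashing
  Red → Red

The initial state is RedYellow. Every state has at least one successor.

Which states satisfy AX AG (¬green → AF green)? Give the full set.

{RedYellow, Green}

States satisfying AG (¬green → AF green): {RedYellow, Green}.
States satisfying AX AG (¬green → AF green): {RedYellow, Green}.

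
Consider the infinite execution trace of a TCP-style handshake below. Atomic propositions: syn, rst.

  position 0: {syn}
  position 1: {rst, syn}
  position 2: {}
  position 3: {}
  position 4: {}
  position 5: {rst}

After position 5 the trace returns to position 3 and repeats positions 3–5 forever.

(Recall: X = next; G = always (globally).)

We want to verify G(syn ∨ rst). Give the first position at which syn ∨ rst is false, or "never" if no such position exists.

2

Check syn ∨ rst at each position in order: 0 ✓, 1 ✓.
At position 2 the labels are {}, so syn ∨ rst is false there. This is the first violation.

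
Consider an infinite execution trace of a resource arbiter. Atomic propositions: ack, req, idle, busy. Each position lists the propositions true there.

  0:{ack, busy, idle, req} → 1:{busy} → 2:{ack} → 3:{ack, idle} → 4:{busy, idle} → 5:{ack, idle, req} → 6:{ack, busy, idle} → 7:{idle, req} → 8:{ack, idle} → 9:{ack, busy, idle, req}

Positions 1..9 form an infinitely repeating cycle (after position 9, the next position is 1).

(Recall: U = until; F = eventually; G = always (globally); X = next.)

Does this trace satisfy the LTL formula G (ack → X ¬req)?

No

ack → X ¬req must hold at every position from 0 onward. It fails at position 6, so G (ack → X ¬req) is false.
Positions where ack holds: 0, 2, 3, 5, 6, 8, 9.
Check X ¬req at each: 0→ok, 2→ok, 3→ok, 5→ok, 6→fails, 8→fails, 9→ok.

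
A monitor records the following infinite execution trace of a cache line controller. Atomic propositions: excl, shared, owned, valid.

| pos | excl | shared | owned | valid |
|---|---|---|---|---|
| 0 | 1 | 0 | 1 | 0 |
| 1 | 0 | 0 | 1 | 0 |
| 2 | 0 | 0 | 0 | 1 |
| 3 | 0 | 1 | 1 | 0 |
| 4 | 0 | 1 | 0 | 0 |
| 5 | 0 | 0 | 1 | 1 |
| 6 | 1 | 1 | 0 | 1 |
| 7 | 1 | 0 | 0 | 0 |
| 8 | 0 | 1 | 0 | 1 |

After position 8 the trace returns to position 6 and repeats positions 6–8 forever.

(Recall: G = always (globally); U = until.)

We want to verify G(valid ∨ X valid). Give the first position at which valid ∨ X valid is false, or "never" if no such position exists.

0

At position 0 the labels are {excl, owned} and the next position 1 has {owned}, so valid ∨ X valid is false there. This is the first violation.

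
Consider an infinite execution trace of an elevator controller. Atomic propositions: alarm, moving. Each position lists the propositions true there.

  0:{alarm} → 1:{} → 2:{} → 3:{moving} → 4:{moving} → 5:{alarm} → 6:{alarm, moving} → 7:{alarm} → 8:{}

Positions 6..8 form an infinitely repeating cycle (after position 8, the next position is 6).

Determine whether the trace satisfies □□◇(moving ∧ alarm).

□◇(moving ∧ alarm) holds at every position 0..8, and those are all positions ever visited, so □□◇(moving ∧ alarm) holds.

Yes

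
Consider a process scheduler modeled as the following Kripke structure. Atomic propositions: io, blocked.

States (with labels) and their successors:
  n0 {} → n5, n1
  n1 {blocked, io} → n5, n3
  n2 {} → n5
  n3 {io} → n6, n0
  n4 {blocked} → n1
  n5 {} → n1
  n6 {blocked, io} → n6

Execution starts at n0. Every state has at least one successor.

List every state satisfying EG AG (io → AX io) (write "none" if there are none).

States satisfying AG (io → AX io): {n6}.
States satisfying EG AG (io → AX io): {n6}.

{n6}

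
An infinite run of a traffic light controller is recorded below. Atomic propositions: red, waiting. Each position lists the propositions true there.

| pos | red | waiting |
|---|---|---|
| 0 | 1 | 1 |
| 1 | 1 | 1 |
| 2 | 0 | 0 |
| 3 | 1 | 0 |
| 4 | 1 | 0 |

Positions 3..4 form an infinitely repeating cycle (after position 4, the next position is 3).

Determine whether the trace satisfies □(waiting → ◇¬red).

waiting → ◇¬red holds at every position 0..4, and those are all positions ever visited, so □(waiting → ◇¬red) holds.
Positions where waiting holds: 0, 1.
Check ◇¬red at each: 0→ok, 1→ok.

Satisfied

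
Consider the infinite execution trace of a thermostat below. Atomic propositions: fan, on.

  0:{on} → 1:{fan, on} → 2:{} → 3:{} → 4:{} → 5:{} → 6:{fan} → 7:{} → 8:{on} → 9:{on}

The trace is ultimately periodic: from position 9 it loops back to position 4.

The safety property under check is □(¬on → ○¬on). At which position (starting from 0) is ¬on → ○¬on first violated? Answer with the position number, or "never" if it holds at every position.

Check ¬on → ○¬on at each position in order: 0 ✓, 1 ✓, 2 ✓, 3 ✓, 4 ✓, 5 ✓, 6 ✓.
At position 7 the labels are {} and the next position 8 has {on}, so ¬on → ○¬on is false there. This is the first violation.

7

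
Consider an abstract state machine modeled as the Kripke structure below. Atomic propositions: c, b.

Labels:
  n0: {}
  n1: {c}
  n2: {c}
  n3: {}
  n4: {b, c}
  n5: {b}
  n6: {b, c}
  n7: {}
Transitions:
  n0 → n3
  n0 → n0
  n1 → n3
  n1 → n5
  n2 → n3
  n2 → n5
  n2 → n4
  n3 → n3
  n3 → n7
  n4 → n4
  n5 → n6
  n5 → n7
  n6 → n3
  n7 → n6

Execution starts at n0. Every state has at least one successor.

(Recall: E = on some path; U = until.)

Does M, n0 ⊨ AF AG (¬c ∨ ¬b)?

Does not hold

States satisfying AG (¬c ∨ ¬b): ∅.
States satisfying AF AG (¬c ∨ ¬b): ∅.
There is a path from n0 along which AG (¬c ∨ ¬b) never holds.
n0 ∉ Sat(AF AG (¬c ∨ ¬b)).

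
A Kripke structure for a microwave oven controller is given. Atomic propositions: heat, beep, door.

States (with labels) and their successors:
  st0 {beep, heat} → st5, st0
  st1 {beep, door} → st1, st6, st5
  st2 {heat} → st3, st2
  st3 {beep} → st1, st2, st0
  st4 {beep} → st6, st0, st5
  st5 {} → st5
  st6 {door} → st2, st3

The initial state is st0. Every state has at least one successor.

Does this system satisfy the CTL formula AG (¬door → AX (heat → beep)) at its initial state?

Holds

States satisfying ¬door → AX (heat → beep): {st0, st1, st4, st5, st6}.
States satisfying AG (¬door → AX (heat → beep)): {st0, st5}.
Every state reachable from st0 satisfies ¬door → AX (heat → beep).
st0 ∈ Sat(AG (¬door → AX (heat → beep))).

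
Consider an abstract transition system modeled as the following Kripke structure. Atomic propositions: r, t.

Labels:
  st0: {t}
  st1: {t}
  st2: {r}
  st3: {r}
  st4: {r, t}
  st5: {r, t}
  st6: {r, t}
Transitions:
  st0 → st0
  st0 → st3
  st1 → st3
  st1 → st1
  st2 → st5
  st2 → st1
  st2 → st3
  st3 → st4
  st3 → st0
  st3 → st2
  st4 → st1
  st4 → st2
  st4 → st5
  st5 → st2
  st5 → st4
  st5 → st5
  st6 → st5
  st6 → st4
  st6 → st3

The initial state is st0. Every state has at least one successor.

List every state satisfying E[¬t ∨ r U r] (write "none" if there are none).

States satisfying ¬t ∨ r: {st2, st3, st4, st5, st6}.
States satisfying r: {st2, st3, st4, st5, st6}.
States satisfying E[¬t ∨ r U r]: {st2, st3, st4, st5, st6}.

{st2, st3, st4, st5, st6}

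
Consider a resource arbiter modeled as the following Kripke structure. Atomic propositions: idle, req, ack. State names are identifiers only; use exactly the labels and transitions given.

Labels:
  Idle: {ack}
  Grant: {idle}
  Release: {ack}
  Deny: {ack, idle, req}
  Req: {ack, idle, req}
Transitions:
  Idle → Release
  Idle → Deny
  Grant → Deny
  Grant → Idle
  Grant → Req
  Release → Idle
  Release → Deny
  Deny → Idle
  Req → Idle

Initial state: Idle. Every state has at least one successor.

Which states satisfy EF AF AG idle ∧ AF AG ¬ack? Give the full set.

States satisfying AF AG idle: ∅.
States satisfying EF AF AG idle: ∅.
States satisfying AG ¬ack: ∅.
States satisfying AF AG ¬ack: ∅.
States satisfying EF AF AG idle ∧ AF AG ¬ack: ∅.

none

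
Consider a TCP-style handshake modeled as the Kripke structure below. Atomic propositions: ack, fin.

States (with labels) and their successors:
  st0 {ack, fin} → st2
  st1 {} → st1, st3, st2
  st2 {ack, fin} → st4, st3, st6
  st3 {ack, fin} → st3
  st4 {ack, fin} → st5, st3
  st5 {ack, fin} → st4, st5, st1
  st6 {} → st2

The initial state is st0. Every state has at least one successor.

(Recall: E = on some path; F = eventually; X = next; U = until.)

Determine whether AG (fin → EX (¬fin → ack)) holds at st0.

Holds

States satisfying fin → EX (¬fin → ack): {st0, st1, st2, st3, st4, st5, st6}.
States satisfying AG (fin → EX (¬fin → ack)): {st0, st1, st2, st3, st4, st5, st6}.
Every state reachable from st0 satisfies fin → EX (¬fin → ack).
st0 ∈ Sat(AG (fin → EX (¬fin → ack))).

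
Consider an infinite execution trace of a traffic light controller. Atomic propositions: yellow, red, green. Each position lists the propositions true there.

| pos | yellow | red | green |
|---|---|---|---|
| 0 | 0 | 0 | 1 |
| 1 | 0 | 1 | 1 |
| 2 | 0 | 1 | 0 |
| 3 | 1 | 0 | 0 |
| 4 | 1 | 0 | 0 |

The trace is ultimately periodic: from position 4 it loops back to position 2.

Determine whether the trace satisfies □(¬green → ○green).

¬green → ○green must hold at every position from 0 onward. It fails at position 2, so □(¬green → ○green) is false.
Positions where ¬green holds: 2, 3, 4.
Check ○green at each: 2→fails, 3→fails, 4→fails.

No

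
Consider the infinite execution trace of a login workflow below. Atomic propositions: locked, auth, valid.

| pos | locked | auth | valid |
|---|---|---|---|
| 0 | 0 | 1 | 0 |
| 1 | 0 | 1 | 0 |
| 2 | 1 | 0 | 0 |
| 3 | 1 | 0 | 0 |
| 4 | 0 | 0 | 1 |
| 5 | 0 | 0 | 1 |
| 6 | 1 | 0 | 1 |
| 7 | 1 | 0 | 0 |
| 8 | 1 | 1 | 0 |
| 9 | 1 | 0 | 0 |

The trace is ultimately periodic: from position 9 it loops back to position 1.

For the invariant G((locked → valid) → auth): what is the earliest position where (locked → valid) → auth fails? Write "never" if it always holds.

4

Check (locked → valid) → auth at each position in order: 0 ✓, 1 ✓, 2 ✓, 3 ✓.
At position 4 the labels are {valid}, so (locked → valid) → auth is false there. This is the first violation.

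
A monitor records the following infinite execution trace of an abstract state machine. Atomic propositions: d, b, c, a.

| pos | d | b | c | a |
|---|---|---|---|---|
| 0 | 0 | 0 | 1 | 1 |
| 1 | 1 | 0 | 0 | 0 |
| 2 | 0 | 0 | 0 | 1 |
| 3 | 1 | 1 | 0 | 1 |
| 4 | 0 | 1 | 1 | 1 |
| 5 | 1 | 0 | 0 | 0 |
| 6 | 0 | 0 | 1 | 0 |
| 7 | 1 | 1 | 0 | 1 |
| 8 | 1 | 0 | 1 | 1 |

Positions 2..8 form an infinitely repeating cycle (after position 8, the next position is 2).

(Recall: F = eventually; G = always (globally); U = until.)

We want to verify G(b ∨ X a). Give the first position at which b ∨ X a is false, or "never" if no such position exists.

0

At position 0 the labels are {a, c} and the next position 1 has {d}, so b ∨ X a is false there. This is the first violation.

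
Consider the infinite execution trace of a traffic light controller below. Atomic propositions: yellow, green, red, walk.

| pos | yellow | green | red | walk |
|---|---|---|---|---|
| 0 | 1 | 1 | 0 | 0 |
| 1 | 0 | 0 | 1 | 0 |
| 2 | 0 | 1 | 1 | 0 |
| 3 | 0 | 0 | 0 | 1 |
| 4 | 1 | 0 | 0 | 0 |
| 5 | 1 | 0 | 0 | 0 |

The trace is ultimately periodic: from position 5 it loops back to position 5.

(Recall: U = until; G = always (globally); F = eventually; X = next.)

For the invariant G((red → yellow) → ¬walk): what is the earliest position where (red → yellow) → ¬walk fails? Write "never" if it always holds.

Check (red → yellow) → ¬walk at each position in order: 0 ✓, 1 ✓, 2 ✓.
At position 3 the labels are {walk}, so (red → yellow) → ¬walk is false there. This is the first violation.

3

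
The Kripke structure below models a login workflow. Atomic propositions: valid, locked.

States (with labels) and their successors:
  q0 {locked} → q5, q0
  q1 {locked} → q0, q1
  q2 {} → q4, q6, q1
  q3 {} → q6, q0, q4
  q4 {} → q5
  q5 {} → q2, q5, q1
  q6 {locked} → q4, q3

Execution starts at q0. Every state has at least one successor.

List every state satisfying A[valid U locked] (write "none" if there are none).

{q0, q1, q6}

States satisfying valid: ∅.
States satisfying locked: {q0, q1, q6}.
States satisfying A[valid U locked]: {q0, q1, q6}.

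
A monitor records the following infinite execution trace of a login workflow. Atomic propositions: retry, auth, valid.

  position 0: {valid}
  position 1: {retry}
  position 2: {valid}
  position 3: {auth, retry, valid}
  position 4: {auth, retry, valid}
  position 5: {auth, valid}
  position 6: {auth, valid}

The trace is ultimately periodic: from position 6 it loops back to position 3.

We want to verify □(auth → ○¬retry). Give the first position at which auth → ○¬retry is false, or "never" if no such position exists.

3

Check auth → ○¬retry at each position in order: 0 ✓, 1 ✓, 2 ✓.
At position 3 the labels are {auth, retry, valid} and the next position 4 has {auth, retry, valid}, so auth → ○¬retry is false there. This is the first violation.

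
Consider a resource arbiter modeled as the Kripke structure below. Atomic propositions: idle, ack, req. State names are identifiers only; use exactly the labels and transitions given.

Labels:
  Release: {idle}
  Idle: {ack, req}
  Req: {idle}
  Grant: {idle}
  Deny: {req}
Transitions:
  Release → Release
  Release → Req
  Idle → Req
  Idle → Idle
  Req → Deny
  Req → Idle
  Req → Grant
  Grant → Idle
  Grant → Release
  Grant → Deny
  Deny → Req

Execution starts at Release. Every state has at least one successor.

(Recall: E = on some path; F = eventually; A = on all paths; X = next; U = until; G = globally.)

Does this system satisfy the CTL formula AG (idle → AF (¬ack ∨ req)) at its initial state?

States satisfying idle → AF (¬ack ∨ req): {Release, Idle, Req, Grant, Deny}.
States satisfying AG (idle → AF (¬ack ∨ req)): {Release, Idle, Req, Grant, Deny}.
Every state reachable from Release satisfies idle → AF (¬ack ∨ req).
Release ∈ Sat(AG (idle → AF (¬ack ∨ req))).

Holds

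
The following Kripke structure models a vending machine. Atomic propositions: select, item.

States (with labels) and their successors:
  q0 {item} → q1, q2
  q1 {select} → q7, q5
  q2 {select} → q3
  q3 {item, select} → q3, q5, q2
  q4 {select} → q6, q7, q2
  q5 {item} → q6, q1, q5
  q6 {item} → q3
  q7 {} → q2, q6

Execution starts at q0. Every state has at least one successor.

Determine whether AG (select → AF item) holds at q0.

States satisfying select → AF item: {q0, q1, q2, q3, q4, q5, q6, q7}.
States satisfying AG (select → AF item): {q0, q1, q2, q3, q4, q5, q6, q7}.
Every state reachable from q0 satisfies select → AF item.
q0 ∈ Sat(AG (select → AF item)).

Satisfied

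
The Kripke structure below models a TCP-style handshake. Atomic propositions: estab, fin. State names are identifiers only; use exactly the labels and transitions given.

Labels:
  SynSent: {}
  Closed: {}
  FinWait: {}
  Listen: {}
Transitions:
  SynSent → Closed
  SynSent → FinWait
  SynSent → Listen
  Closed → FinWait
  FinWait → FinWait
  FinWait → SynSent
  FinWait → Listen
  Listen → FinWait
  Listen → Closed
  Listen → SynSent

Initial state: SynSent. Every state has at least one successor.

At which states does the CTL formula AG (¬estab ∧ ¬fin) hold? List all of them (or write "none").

States satisfying ¬estab ∧ ¬fin: {SynSent, Closed, FinWait, Listen}.
States satisfying AG (¬estab ∧ ¬fin): {SynSent, Closed, FinWait, Listen}.

{SynSent, Closed, FinWait, Listen}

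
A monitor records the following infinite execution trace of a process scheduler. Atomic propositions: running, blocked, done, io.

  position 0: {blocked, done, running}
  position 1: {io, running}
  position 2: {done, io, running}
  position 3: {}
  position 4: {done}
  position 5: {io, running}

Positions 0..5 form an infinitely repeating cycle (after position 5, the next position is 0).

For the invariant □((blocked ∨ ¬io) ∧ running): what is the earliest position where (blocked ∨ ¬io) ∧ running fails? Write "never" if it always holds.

Check (blocked ∨ ¬io) ∧ running at each position in order: 0 ✓.
At position 1 the labels are {io, running}, so (blocked ∨ ¬io) ∧ running is false there. This is the first violation.

1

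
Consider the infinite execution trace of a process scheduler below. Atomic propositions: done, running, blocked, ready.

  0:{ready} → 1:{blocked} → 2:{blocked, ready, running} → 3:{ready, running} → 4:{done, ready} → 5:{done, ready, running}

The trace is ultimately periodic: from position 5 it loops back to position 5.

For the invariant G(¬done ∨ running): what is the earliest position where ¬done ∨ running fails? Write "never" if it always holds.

4

Check ¬done ∨ running at each position in order: 0 ✓, 1 ✓, 2 ✓, 3 ✓.
At position 4 the labels are {done, ready}, so ¬done ∨ running is false there. This is the first violation.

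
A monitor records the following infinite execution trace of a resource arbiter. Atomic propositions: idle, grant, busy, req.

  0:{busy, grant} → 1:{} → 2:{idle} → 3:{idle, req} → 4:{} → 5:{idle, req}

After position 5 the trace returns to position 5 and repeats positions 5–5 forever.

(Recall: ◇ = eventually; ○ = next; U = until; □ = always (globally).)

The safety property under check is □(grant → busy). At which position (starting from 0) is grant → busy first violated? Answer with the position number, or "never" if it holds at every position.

never

grant → busy holds at every position 0..5, and those are all the positions the trace ever visits, so the invariant □(grant → busy) is never violated.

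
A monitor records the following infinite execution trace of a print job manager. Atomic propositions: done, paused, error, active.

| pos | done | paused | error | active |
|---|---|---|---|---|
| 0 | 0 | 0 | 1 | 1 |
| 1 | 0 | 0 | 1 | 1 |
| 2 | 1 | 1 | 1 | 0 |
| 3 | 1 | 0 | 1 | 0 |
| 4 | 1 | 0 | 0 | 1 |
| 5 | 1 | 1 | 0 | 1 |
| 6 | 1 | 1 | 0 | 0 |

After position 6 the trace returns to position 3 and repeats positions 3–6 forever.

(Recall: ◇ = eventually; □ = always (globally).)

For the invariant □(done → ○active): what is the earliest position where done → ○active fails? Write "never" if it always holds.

Check done → ○active at each position in order: 0 ✓, 1 ✓.
At position 2 the labels are {done, error, paused} and the next position 3 has {done, error}, so done → ○active is false there. This is the first violation.

2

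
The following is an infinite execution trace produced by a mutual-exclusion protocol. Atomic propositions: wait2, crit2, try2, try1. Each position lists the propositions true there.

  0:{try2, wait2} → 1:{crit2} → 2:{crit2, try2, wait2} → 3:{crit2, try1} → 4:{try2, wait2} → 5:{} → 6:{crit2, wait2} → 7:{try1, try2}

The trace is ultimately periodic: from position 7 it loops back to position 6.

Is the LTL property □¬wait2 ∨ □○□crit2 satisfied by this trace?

Does not hold

¬wait2 must hold at every position from 0 onward. It fails at position 0, so □¬wait2 is false.
○□crit2 must hold at every position from 0 onward. It fails at position 0, so □○□crit2 is false.
At position 0: □¬wait2 is false; □○□crit2 is false; so □¬wait2 ∨ □○□crit2 is false.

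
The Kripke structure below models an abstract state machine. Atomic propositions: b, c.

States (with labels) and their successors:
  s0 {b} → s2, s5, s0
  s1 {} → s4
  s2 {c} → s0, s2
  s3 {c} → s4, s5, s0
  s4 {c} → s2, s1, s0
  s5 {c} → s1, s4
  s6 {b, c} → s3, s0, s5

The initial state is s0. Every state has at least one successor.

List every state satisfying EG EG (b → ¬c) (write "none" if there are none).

States satisfying EG (b → ¬c): {s0, s1, s2, s3, s4, s5}.
States satisfying EG EG (b → ¬c): {s0, s1, s2, s3, s4, s5}.

{s0, s1, s2, s3, s4, s5}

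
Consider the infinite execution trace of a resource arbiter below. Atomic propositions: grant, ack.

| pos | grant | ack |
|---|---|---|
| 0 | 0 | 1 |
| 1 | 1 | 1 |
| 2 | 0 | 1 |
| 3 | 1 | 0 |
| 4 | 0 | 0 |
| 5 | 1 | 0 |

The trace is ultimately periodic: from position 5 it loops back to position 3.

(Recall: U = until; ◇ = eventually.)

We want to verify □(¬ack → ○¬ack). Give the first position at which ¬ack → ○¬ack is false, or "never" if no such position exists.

never

¬ack → ○¬ack holds at every position 0..5, and those are all the positions the trace ever visits, so the invariant □(¬ack → ○¬ack) is never violated.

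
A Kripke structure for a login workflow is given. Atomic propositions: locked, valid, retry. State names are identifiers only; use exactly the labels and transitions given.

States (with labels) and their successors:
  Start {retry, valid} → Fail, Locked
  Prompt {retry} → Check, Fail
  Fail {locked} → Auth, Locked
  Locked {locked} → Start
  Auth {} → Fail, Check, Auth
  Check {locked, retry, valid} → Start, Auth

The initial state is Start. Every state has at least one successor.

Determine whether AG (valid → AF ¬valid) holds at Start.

States satisfying valid → AF ¬valid: {Start, Prompt, Fail, Locked, Auth, Check}.
States satisfying AG (valid → AF ¬valid): {Start, Prompt, Fail, Locked, Auth, Check}.
Every state reachable from Start satisfies valid → AF ¬valid.
Start ∈ Sat(AG (valid → AF ¬valid)).

Holds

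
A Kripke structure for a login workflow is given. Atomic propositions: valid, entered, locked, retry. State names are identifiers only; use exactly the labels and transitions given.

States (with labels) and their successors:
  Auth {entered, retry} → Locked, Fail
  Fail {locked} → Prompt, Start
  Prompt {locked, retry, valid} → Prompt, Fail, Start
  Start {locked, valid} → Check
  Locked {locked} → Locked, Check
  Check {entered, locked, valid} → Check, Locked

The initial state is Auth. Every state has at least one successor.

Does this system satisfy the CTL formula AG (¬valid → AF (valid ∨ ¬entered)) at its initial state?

States satisfying ¬valid → AF (valid ∨ ¬entered): {Auth, Fail, Prompt, Start, Locked, Check}.
States satisfying AG (¬valid → AF (valid ∨ ¬entered)): {Auth, Fail, Prompt, Start, Locked, Check}.
Every state reachable from Auth satisfies ¬valid → AF (valid ∨ ¬entered).
Auth ∈ Sat(AG (¬valid → AF (valid ∨ ¬entered))).

Yes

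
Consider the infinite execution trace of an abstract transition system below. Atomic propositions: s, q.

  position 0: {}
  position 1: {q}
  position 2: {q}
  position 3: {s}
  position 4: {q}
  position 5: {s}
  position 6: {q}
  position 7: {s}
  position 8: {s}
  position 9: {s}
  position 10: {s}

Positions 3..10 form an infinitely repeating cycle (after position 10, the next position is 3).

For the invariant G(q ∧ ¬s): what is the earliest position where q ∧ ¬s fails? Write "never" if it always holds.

At position 0 the labels are {}, so q ∧ ¬s is false there. This is the first violation.

0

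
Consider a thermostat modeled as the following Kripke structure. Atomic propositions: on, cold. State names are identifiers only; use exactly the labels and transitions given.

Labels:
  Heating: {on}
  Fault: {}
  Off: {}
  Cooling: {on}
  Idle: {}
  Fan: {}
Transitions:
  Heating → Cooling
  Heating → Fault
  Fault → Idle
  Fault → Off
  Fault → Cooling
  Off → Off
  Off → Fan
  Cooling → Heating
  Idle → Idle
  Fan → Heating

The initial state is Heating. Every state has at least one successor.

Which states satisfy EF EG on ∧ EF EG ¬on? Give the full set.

{Heating, Fault, Off, Cooling, Fan}

States satisfying EG on: {Heating, Cooling}.
States satisfying EF EG on: {Heating, Fault, Off, Cooling, Fan}.
States satisfying EG ¬on: {Fault, Off, Idle}.
States satisfying EF EG ¬on: {Heating, Fault, Off, Cooling, Idle, Fan}.
States satisfying EF EG on ∧ EF EG ¬on: {Heating, Fault, Off, Cooling, Fan}.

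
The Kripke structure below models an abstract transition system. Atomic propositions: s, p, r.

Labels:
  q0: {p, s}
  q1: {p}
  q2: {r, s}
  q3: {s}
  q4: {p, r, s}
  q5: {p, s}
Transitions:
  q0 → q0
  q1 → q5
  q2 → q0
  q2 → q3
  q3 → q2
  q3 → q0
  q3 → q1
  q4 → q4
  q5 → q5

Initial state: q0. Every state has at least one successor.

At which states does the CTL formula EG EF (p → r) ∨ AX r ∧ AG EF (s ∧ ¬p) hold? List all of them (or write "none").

States satisfying EF (p → r): {q2, q3, q4}.
States satisfying EG EF (p → r): {q2, q3, q4}.
States satisfying r: {q2, q4}.
States satisfying AX r: {q4}.
States satisfying EF (s ∧ ¬p): {q2, q3}.
States satisfying AG EF (s ∧ ¬p): ∅.
States satisfying AX r ∧ AG EF (s ∧ ¬p): ∅.
States satisfying EG EF (p → r) ∨ AX r ∧ AG EF (s ∧ ¬p): {q2, q3, q4}.

{q2, q3, q4}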